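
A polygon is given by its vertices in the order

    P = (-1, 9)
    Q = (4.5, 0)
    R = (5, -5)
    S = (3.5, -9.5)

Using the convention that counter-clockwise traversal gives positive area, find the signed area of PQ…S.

Apply the shoelace (surveyor's) formula: 2A = Σ (x_i·y_{i+1} − x_{i+1}·y_i), indices taken mod 4.
Cross-terms: -40.5, -22.5, -30, 22  ⇒  Σ = -71
Signed area = Σ/2 = -35.5 (negative ⇒ clockwise traversal).

-35.5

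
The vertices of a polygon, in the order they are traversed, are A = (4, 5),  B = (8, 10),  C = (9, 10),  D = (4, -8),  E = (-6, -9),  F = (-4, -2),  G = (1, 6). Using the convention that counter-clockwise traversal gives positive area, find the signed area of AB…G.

-135.5

Apply the surveyor's formula: 2A = Σ (x_i·y_{i+1} − x_{i+1}·y_i), indices taken mod 7.
A→B: (4)(10) − (8)(5) = 0
B→C: (8)(10) − (9)(10) = -10
C→D: (9)(-8) − (4)(10) = -112
D→E: (4)(-9) − (-6)(-8) = -84
E→F: (-6)(-2) − (-4)(-9) = -24
F→G: (-4)(6) − (1)(-2) = -22
G→A: (1)(5) − (4)(6) = -19
Σ = -271
Signed area = Σ/2 = -135.5 (negative ⇒ clockwise traversal).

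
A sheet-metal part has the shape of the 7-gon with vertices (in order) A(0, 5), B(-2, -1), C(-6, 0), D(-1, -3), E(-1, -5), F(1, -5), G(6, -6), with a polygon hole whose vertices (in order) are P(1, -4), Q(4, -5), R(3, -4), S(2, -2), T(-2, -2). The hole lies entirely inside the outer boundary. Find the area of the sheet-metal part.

Outer boundary:
A→B: (0)(-1) − (-2)(5) = 10
B→C: (-2)(0) − (-6)(-1) = -6
C→D: (-6)(-3) − (-1)(0) = 18
D→E: (-1)(-5) − (-1)(-3) = 2
E→F: (-1)(-5) − (1)(-5) = 10
F→G: (1)(-6) − (6)(-5) = 24
G→A: (6)(5) − (0)(-6) = 30
Σ = 88
Area = |Σ|/2 = 44.
Hole:
Apply the surveyor's formula: 2A = Σ (x_i·y_{i+1} − x_{i+1}·y_i), indices taken mod 5.
Cross-terms: 11, -1, 2, -8, 10  ⇒  Σ = 14
Area = |Σ|/2 = 7.
Net area = 44 − 7 = 37.

37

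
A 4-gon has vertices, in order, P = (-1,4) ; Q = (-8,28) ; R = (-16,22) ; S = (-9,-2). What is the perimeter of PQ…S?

|PQ| = √((-7)² + (24)²) = √625 = 25
|QR| = √((-8)² + (-6)²) = √100 = 10
|RS| = √((7)² + (-24)²) = √625 = 25
|SP| = √((8)² + (6)²) = √100 = 10
Perimeter = 25 + 10 + 25 + 10 = 70.

70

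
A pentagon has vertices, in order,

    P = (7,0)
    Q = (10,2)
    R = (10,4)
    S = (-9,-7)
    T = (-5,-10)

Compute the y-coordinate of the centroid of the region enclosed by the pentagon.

Apply the surveyor's formula. First the cross-terms c_i = x_i·y_{i+1} − x_{i+1}·y_i:
  14, 20, -34, 55, 70  ⇒  2A = 125, A = 62.5.
Then Σ (y_i + y_{i+1})·c_i = -1385, so ȳ = -1385 / (6·62.5) = -277/75.

-277/75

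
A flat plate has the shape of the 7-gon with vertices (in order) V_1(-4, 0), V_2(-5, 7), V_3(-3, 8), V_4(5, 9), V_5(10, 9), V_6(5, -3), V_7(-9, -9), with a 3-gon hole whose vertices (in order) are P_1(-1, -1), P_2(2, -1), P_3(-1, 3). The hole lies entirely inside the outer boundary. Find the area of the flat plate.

165

Outer boundary:
Σ = (-28) + (-19) + (-67) + (-45) + (-75) + (-72) + (-36) = -342
Area = |Σ|/2 = 171.
Hole:
P_1→P_2: (-1)(-1) − (2)(-1) = 3
P_2→P_3: (2)(3) − (-1)(-1) = 5
P_3→P_1: (-1)(-1) − (-1)(3) = 4
Σ = 12
Area = |Σ|/2 = 6.
Net area = 171 − 6 = 165.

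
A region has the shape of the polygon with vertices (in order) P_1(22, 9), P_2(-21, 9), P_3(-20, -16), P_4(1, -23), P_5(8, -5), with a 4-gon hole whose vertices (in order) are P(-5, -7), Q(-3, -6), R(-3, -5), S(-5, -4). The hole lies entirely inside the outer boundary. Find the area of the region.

866

Outer boundary:
Apply the surveyor's formula: 2A = Σ (x_i·y_{i+1} − x_{i+1}·y_i), indices taken mod 5.
Cross-terms: 387, 516, 476, 179, 182  ⇒  Σ = 1740
Area = |Σ|/2 = 870.
Hole:
Apply Gauss's area formula: 2A = Σ (x_i·y_{i+1} − x_{i+1}·y_i), indices taken mod 4.
P→Q: (-5)(-6) − (-3)(-7) = 9
Q→R: (-3)(-5) − (-3)(-6) = -3
R→S: (-3)(-4) − (-5)(-5) = -13
S→P: (-5)(-7) − (-5)(-4) = 15
Σ = 8
Area = |Σ|/2 = 4.
Net area = 870 − 4 = 866.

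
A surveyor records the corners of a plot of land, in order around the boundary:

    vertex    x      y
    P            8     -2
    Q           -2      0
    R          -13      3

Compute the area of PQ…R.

Apply the shoelace formula: 2A = Σ (x_i·y_{i+1} − x_{i+1}·y_i), indices taken mod 3.
Σ = (-4) + (-6) + (2) = -8
Area = |Σ|/2 = 4.

4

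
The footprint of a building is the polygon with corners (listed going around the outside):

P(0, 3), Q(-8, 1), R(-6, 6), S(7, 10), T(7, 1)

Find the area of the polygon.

Apply the shoelace formula: 2A = Σ (x_i·y_{i+1} − x_{i+1}·y_i), indices taken mod 5.
Cross-terms: 24, -42, -102, -63, 21  ⇒  Σ = -162
Area = |Σ|/2 = 81.

81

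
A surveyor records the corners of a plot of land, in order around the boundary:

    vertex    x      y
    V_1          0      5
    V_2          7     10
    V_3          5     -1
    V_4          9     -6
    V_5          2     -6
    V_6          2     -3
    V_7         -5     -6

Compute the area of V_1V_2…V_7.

100.5

Apply the shoelace formula: 2A = Σ (x_i·y_{i+1} − x_{i+1}·y_i), indices taken mod 7.
Cross-terms: -35, -57, -21, -42, 6, -27, -25  ⇒  Σ = -201
Area = |Σ|/2 = 100.5.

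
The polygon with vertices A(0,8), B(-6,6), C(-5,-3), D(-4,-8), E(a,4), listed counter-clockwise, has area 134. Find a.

10

Write out the shoelace sum; only the two edges meeting at E involve a:
2·Area = [((-4)·4 − a·(-8)) + (a·8 − 0·4)] + 124
       = 16·a + 108 = 268
⇒ a = 10.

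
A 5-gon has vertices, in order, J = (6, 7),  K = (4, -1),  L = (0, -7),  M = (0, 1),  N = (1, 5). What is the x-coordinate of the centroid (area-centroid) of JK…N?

Apply the shoelace formula. First the cross-terms c_i = x_i·y_{i+1} − x_{i+1}·y_i:
  -34, -28, 0, -1, -23  ⇒  2A = -86, A = -43.
Then Σ (x_i + x_{i+1})·c_i = -614, so x̄ = -614 / (6·(-43)) = 307/129.

307/129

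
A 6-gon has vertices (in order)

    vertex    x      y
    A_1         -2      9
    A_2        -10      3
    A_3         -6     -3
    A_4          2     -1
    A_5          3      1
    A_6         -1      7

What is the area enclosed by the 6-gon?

88

Σ = (84) + (48) + (12) + (5) + (22) + (5) = 176
Area = |Σ|/2 = 88.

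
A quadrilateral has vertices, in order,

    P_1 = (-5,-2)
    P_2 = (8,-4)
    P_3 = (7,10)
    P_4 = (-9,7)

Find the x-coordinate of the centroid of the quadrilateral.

Apply the shoelace formula. First the cross-terms c_i = x_i·y_{i+1} − x_{i+1}·y_i:
  36, 108, 139, 53  ⇒  2A = 336, A = 168.
Then Σ (x_i + x_{i+1})·c_i = 708, so x̄ = 708 / (6·168) = 59/84.

59/84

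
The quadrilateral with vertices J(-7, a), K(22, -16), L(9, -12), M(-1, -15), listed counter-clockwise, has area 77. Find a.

-18

Write out the shoelace sum; only the two edges meeting at J involve a:
2·Area = [((-1)·a − (-7)·(-15)) + ((-7)·(-16) − 22·a)] + -267
       = -23·a + -260 = 154
⇒ a = -18.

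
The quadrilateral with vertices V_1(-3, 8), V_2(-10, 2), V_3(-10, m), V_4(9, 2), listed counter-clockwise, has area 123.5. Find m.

The doubled signed area Σ (x_i y_{i+1} − x_{i+1} y_i) is linear in m.
With m=0 it equals 152; the coefficient of m is -19 (from the two edges through V_3).
So -19·m + 152 = 2·123.5 = 247 ⇒ m = -5.

-5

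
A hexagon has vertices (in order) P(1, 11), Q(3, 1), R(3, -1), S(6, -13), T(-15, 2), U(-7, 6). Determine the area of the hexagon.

Apply the shoelace formula: 2A = Σ (x_i·y_{i+1} − x_{i+1}·y_i), indices taken mod 6.
Σ = (-32) + (-6) + (-33) + (-183) + (-76) + (-83) = -413
Area = |Σ|/2 = 206.5.

206.5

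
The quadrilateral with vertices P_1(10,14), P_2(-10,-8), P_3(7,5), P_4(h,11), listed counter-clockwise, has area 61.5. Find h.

10

The doubled signed area Σ (x_i y_{i+1} − x_{i+1} y_i) is linear in h.
With h=0 it equals 33; the coefficient of h is 9 (from the two edges through P_4).
So 9·h + 33 = 2·61.5 = 123 ⇒ h = 10.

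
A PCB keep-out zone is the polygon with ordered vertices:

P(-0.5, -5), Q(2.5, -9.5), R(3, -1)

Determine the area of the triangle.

13.875

P→Q: (-0.5)(-9.5) − (2.5)(-5) = 17.25
Q→R: (2.5)(-1) − (3)(-9.5) = 26
R→P: (3)(-5) − (-0.5)(-1) = -15.5
Σ = 27.75
Area = |Σ|/2 = 13.875.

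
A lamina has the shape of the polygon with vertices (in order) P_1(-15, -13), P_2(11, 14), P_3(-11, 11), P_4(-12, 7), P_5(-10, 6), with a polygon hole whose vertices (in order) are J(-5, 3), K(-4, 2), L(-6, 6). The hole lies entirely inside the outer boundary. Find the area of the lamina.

239.5

Outer boundary:
Apply the surveyor's formula: 2A = Σ (x_i·y_{i+1} − x_{i+1}·y_i), indices taken mod 5.
P_1→P_2: (-15)(14) − (11)(-13) = -67
P_2→P_3: (11)(11) − (-11)(14) = 275
P_3→P_4: (-11)(7) − (-12)(11) = 55
P_4→P_5: (-12)(6) − (-10)(7) = -2
P_5→P_1: (-10)(-13) − (-15)(6) = 220
Σ = 481
Area = |Σ|/2 = 240.5.
Hole:
Apply the surveyor's formula: 2A = Σ (x_i·y_{i+1} − x_{i+1}·y_i), indices taken mod 3.
Cross-terms: 2, -12, 12  ⇒  Σ = 2
Area = |Σ|/2 = 1.
Net area = 240.5 − 1 = 239.5.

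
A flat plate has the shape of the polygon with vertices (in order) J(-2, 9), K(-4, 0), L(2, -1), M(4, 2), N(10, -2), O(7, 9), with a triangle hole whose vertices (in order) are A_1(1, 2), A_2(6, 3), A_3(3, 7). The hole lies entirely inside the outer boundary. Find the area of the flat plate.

Outer boundary:
Apply Gauss's area formula: 2A = Σ (x_i·y_{i+1} − x_{i+1}·y_i), indices taken mod 6.
Cross-terms: 36, 4, 8, -28, 104, 81  ⇒  Σ = 205
Area = |Σ|/2 = 102.5.
Hole:
Apply the shoelace (surveyor's) formula: 2A = Σ (x_i·y_{i+1} − x_{i+1}·y_i), indices taken mod 3.
Σ = (-9) + (33) + (-1) = 23
Area = |Σ|/2 = 11.5.
Net area = 102.5 − 11.5 = 91.

91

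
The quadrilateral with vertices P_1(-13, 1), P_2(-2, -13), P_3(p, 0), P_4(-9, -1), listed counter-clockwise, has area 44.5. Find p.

-5

The doubled signed area Σ (x_i y_{i+1} − x_{i+1} y_i) is linear in p.
With p=0 it equals 149; the coefficient of p is 12 (from the two edges through P_3).
So 12·p + 149 = 2·44.5 = 89 ⇒ p = -5.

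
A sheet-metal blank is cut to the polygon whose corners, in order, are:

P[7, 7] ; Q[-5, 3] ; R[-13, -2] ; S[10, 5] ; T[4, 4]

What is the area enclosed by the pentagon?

40

Apply Gauss's area formula: 2A = Σ (x_i·y_{i+1} − x_{i+1}·y_i), indices taken mod 5.
Σ = (56) + (49) + (-45) + (20) + (0) = 80
Area = |Σ|/2 = 40.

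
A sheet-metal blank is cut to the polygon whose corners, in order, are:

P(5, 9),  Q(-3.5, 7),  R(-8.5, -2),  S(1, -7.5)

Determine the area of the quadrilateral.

Apply the surveyor's formula: 2A = Σ (x_i·y_{i+1} − x_{i+1}·y_i), indices taken mod 4.
Σ = (66.5) + (66.5) + (65.75) + (46.5) = 245.25
Area = |Σ|/2 = 122.625.

122.625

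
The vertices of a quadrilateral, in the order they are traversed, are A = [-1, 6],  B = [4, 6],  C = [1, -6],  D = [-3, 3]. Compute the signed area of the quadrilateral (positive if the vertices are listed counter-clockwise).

-45

A→B: (-1)(6) − (4)(6) = -30
B→C: (4)(-6) − (1)(6) = -30
C→D: (1)(3) − (-3)(-6) = -15
D→A: (-3)(6) − (-1)(3) = -15
Σ = -90
Signed area = Σ/2 = -45 (negative ⇒ clockwise traversal).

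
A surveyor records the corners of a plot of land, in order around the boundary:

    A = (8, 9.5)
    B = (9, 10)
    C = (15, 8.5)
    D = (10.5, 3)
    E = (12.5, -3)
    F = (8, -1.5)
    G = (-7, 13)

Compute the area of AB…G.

132

Apply the shoelace (surveyor's) formula: 2A = Σ (x_i·y_{i+1} − x_{i+1}·y_i), indices taken mod 7.
Σ = (-5.5) + (-73.5) + (-44.25) + (-69) + (5.25) + (93.5) + (-170.5) = -264
Area = |Σ|/2 = 132.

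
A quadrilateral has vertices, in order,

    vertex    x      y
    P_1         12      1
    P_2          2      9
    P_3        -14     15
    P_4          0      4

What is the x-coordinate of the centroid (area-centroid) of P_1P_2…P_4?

Apply the shoelace formula. First the cross-terms c_i = x_i·y_{i+1} − x_{i+1}·y_i:
  106, 156, -56, -48  ⇒  2A = 158, A = 79.
Then Σ (x_i + x_{i+1})·c_i = -180, so x̄ = -180 / (6·79) = -30/79.

-30/79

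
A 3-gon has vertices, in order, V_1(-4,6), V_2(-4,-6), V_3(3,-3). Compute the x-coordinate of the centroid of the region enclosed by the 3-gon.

-5/3

Apply the shoelace formula. First the cross-terms c_i = x_i·y_{i+1} − x_{i+1}·y_i:
  48, 30, 6  ⇒  2A = 84, A = 42.
Then Σ (x_i + x_{i+1})·c_i = -420, so x̄ = -420 / (6·42) = -5/3.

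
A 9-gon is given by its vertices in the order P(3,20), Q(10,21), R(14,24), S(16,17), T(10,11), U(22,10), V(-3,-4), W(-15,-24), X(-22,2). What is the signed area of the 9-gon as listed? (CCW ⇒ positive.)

Apply the shoelace (surveyor's) formula: 2A = Σ (x_i·y_{i+1} − x_{i+1}·y_i), indices taken mod 9.
Cross-terms: -137, -54, -146, 6, -142, -58, 12, -558, -446  ⇒  Σ = -1523
Signed area = Σ/2 = -761.5 (negative ⇒ clockwise traversal).

-761.5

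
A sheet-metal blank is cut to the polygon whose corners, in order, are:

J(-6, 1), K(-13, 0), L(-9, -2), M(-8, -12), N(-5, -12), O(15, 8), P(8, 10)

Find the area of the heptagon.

Apply the shoelace formula: 2A = Σ (x_i·y_{i+1} − x_{i+1}·y_i), indices taken mod 7.
Cross-terms: 13, 26, 92, 36, 140, 86, 68  ⇒  Σ = 461
Area = |Σ|/2 = 230.5.

230.5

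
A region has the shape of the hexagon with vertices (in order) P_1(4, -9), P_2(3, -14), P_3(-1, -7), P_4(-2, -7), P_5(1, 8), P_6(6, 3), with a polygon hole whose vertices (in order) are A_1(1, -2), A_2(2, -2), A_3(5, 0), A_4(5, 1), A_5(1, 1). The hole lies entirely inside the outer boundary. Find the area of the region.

Outer boundary:
Apply the shoelace (surveyor's) formula: 2A = Σ (x_i·y_{i+1} − x_{i+1}·y_i), indices taken mod 6.
Σ = (-29) + (-35) + (-7) + (-9) + (-45) + (-66) = -191
Area = |Σ|/2 = 95.5.
Hole:
Apply the surveyor's formula: 2A = Σ (x_i·y_{i+1} − x_{i+1}·y_i), indices taken mod 5.
Σ = (2) + (10) + (5) + (4) + (-3) = 18
Area = |Σ|/2 = 9.
Net area = 95.5 − 9 = 86.5.

86.5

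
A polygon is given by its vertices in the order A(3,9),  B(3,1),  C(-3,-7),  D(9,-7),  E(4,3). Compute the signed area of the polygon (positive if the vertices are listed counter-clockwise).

Σ = (-24) + (-18) + (84) + (55) + (27) = 124
Signed area = Σ/2 = 62 (positive ⇒ counter-clockwise traversal).

62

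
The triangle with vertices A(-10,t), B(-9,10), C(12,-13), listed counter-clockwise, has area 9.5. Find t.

The doubled signed area Σ (x_i y_{i+1} − x_{i+1} y_i) is linear in t.
With t=0 it equals -233; the coefficient of t is 21 (from the two edges through A).
So 21·t + -233 = 2·9.5 = 19 ⇒ t = 12.

12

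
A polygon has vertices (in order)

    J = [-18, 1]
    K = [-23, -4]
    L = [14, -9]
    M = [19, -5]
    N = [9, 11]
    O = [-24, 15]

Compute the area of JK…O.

679

Σ = (95) + (263) + (101) + (254) + (399) + (246) = 1358
Area = |Σ|/2 = 679.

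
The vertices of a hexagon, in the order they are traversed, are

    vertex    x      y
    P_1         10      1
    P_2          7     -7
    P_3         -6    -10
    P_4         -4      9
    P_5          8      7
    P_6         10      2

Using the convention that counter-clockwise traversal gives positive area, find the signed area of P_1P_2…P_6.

Σ = (-77) + (-112) + (-94) + (-100) + (-54) + (-10) = -447
Signed area = Σ/2 = -223.5 (negative ⇒ clockwise traversal).

-223.5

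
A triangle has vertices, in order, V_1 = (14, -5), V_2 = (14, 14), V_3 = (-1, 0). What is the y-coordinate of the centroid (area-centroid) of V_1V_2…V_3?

3

Apply Gauss's area formula. First the cross-terms c_i = x_i·y_{i+1} − x_{i+1}·y_i:
  266, 14, 5  ⇒  2A = 285, A = 142.5.
Then Σ (y_i + y_{i+1})·c_i = 2565, so ȳ = 2565 / (6·142.5) = 3.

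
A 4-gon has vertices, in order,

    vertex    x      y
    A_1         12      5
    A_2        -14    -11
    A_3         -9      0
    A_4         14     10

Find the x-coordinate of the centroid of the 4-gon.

Apply Gauss's area formula. First the cross-terms c_i = x_i·y_{i+1} − x_{i+1}·y_i:
  -62, -99, -90, -50  ⇒  2A = -301, A = -150.5.
Then Σ (x_i + x_{i+1})·c_i = 651, so x̄ = 651 / (6·(-150.5)) = -31/43.

-31/43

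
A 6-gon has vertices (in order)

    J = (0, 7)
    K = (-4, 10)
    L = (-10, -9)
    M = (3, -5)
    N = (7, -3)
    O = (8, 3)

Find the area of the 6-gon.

184

Apply the shoelace (surveyor's) formula: 2A = Σ (x_i·y_{i+1} − x_{i+1}·y_i), indices taken mod 6.
Σ = (28) + (136) + (77) + (26) + (45) + (56) = 368
Area = |Σ|/2 = 184.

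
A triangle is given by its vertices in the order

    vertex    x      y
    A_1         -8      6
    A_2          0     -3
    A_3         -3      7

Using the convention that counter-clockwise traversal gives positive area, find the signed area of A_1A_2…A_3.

26.5

Apply the shoelace (surveyor's) formula: 2A = Σ (x_i·y_{i+1} − x_{i+1}·y_i), indices taken mod 3.
Σ = (24) + (-9) + (38) = 53
Signed area = Σ/2 = 26.5 (positive ⇒ counter-clockwise traversal).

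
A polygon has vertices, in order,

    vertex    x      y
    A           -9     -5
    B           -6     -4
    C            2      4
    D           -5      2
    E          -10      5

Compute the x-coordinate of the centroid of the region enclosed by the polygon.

Apply Gauss's area formula. First the cross-terms c_i = x_i·y_{i+1} − x_{i+1}·y_i:
  6, -16, 24, -5, 95  ⇒  2A = 104, A = 52.
Then Σ (x_i + x_{i+1})·c_i = -1828, so x̄ = -1828 / (6·52) = -457/78.

-457/78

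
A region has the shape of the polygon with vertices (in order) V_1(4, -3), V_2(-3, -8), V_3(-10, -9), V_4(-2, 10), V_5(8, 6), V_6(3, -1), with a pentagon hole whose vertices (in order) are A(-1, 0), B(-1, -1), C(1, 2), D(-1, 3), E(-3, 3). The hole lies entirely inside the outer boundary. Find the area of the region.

Outer boundary:
Apply the surveyor's formula: 2A = Σ (x_i·y_{i+1} − x_{i+1}·y_i), indices taken mod 6.
Σ = (-41) + (-53) + (-118) + (-92) + (-26) + (-5) = -335
Area = |Σ|/2 = 167.5.
Hole:
Cross-terms: 1, -1, 5, 6, 3  ⇒  Σ = 14
Area = |Σ|/2 = 7.
Net area = 167.5 − 7 = 160.5.

160.5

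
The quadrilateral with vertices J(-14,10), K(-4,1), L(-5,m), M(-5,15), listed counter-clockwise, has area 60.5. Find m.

The doubled signed area Σ (x_i y_{i+1} − x_{i+1} y_i) is linear in m.
With m=0 it equals 116; the coefficient of m is 1 (from the two edges through L).
So 1·m + 116 = 2·60.5 = 121 ⇒ m = 5.

5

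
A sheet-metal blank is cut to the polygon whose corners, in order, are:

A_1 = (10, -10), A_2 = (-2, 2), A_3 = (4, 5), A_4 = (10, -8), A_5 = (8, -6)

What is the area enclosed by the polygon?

Apply the surveyor's formula: 2A = Σ (x_i·y_{i+1} − x_{i+1}·y_i), indices taken mod 5.
Cross-terms: 0, -18, -82, 4, -20  ⇒  Σ = -116
Area = |Σ|/2 = 58.

58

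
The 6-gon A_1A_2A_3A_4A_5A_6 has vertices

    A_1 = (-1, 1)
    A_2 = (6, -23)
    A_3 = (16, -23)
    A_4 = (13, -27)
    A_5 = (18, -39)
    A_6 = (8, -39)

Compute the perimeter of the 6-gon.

|A_1A_2| = √((7)² + (-24)²) = √625 = 25
|A_2A_3| = √((10)² + (0)²) = √100 = 10
|A_3A_4| = √((-3)² + (-4)²) = √25 = 5
|A_4A_5| = √((5)² + (-12)²) = √169 = 13
|A_5A_6| = √((-10)² + (0)²) = √100 = 10
|A_6A_1| = √((-9)² + (40)²) = √1681 = 41
Perimeter = 25 + 10 + 5 + 13 + 10 + 41 = 104.

104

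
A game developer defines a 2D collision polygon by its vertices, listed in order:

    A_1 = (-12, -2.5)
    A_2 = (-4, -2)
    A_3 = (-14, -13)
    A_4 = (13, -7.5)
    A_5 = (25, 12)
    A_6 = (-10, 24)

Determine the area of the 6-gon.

Σ = (14) + (24) + (274) + (343.5) + (720) + (313) = 1688.5
Area = |Σ|/2 = 844.25.

844.25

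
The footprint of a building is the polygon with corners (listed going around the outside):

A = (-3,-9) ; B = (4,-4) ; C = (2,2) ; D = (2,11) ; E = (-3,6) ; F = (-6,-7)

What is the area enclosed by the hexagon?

Apply Gauss's area formula: 2A = Σ (x_i·y_{i+1} − x_{i+1}·y_i), indices taken mod 6.
Cross-terms: 48, 16, 18, 45, 57, 33  ⇒  Σ = 217
Area = |Σ|/2 = 108.5.

108.5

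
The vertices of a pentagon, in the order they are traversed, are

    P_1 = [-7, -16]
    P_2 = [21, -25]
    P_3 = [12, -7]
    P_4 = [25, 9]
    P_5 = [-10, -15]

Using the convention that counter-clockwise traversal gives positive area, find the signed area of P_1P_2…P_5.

Apply the shoelace (surveyor's) formula: 2A = Σ (x_i·y_{i+1} − x_{i+1}·y_i), indices taken mod 5.
Σ = (511) + (153) + (283) + (-285) + (55) = 717
Signed area = Σ/2 = 358.5 (positive ⇒ counter-clockwise traversal).

358.5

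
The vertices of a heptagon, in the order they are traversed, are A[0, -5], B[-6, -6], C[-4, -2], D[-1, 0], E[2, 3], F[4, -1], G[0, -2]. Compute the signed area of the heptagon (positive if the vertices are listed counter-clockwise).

-34.5

Apply the shoelace formula: 2A = Σ (x_i·y_{i+1} − x_{i+1}·y_i), indices taken mod 7.
Σ = (-30) + (-12) + (-2) + (-3) + (-14) + (-8) + (0) = -69
Signed area = Σ/2 = -34.5 (negative ⇒ clockwise traversal).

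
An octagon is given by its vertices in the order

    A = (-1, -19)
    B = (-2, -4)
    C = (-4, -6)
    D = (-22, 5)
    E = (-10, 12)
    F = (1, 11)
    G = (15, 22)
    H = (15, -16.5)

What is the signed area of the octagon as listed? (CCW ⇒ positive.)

Σ = (-34) + (-4) + (-152) + (-214) + (-122) + (-143) + (-577.5) + (-301.5) = -1548
Signed area = Σ/2 = -774 (negative ⇒ clockwise traversal).

-774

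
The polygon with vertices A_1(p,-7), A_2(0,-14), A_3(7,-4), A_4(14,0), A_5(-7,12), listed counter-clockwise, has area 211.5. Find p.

The doubled signed area Σ (x_i y_{i+1} − x_{i+1} y_i) is linear in p.
With p=0 it equals 371; the coefficient of p is -26 (from the two edges through A_1).
So -26·p + 371 = 2·211.5 = 423 ⇒ p = -2.

-2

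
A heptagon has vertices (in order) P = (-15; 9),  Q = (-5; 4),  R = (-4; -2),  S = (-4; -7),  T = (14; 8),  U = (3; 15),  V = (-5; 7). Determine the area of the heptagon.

219.5

Apply Gauss's area formula: 2A = Σ (x_i·y_{i+1} − x_{i+1}·y_i), indices taken mod 7.
Σ = (-15) + (26) + (20) + (66) + (186) + (96) + (60) = 439
Area = |Σ|/2 = 219.5.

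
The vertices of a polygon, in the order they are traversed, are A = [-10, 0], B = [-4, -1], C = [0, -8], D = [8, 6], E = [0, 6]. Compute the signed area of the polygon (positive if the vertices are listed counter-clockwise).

Apply Gauss's area formula: 2A = Σ (x_i·y_{i+1} − x_{i+1}·y_i), indices taken mod 5.
Σ = (10) + (32) + (64) + (48) + (60) = 214
Signed area = Σ/2 = 107 (positive ⇒ counter-clockwise traversal).

107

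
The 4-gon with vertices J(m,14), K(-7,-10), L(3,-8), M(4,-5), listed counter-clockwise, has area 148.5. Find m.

-8

Write out the shoelace sum; only the two edges meeting at J involve m:
2·Area = [(4·14 − m·(-5)) + (m·(-10) − (-7)·14)] + 103
       = -5·m + 257 = 297
⇒ m = -8.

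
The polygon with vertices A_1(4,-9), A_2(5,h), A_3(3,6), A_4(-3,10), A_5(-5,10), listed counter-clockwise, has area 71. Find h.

-6

The doubled signed area Σ (x_i y_{i+1} − x_{i+1} y_i) is linear in h.
With h=0 it equals 148; the coefficient of h is 1 (from the two edges through A_2).
So 1·h + 148 = 2·71 = 142 ⇒ h = -6.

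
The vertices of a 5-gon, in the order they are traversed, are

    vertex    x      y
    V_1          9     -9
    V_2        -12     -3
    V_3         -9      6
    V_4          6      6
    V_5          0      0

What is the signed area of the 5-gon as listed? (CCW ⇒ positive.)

Apply the shoelace formula: 2A = Σ (x_i·y_{i+1} − x_{i+1}·y_i), indices taken mod 5.
Σ = (-135) + (-99) + (-90) + (0) + (0) = -324
Signed area = Σ/2 = -162 (negative ⇒ clockwise traversal).

-162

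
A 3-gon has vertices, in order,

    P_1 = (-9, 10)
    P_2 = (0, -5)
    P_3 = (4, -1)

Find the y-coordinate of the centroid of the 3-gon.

4/3

Apply the shoelace (surveyor's) formula. First the cross-terms c_i = x_i·y_{i+1} − x_{i+1}·y_i:
  45, 20, 31  ⇒  2A = 96, A = 48.
Then Σ (y_i + y_{i+1})·c_i = 384, so ȳ = 384 / (6·48) = 4/3.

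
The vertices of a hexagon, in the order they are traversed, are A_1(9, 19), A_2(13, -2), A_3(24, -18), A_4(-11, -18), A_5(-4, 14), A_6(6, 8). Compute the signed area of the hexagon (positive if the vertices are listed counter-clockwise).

-690.5

Cross-terms: -265, -186, -630, -226, -116, 42  ⇒  Σ = -1381
Signed area = Σ/2 = -690.5 (negative ⇒ clockwise traversal).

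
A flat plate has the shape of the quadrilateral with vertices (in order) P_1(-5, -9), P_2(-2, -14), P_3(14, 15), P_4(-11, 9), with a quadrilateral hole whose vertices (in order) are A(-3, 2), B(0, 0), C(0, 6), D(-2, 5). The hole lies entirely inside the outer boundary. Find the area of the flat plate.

315

Outer boundary:
Cross-terms: 52, 166, 291, 144  ⇒  Σ = 653
Area = |Σ|/2 = 326.5.
Hole:
Apply the surveyor's formula: 2A = Σ (x_i·y_{i+1} − x_{i+1}·y_i), indices taken mod 4.
Σ = (0) + (0) + (12) + (11) = 23
Area = |Σ|/2 = 11.5.
Net area = 326.5 − 11.5 = 315.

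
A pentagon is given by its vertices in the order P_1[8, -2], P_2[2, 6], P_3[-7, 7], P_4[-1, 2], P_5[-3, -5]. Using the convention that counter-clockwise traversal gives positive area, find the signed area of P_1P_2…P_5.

79

Σ = (52) + (56) + (-7) + (11) + (46) = 158
Signed area = Σ/2 = 79 (positive ⇒ counter-clockwise traversal).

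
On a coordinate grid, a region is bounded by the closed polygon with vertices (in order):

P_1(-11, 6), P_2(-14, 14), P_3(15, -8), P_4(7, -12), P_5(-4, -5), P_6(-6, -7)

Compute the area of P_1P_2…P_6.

245

Apply the surveyor's formula: 2A = Σ (x_i·y_{i+1} − x_{i+1}·y_i), indices taken mod 6.
Σ = (-70) + (-98) + (-124) + (-83) + (-2) + (-113) = -490
Area = |Σ|/2 = 245.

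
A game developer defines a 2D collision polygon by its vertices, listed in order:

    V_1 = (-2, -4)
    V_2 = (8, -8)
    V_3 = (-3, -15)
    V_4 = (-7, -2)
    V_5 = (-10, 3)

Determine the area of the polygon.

95

Apply the surveyor's formula: 2A = Σ (x_i·y_{i+1} − x_{i+1}·y_i), indices taken mod 5.
Cross-terms: 48, -144, -99, -41, 46  ⇒  Σ = -190
Area = |Σ|/2 = 95.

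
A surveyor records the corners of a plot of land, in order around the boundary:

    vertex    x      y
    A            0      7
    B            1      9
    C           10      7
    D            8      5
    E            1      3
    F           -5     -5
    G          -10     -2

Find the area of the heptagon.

A→B: (0)(9) − (1)(7) = -7
B→C: (1)(7) − (10)(9) = -83
C→D: (10)(5) − (8)(7) = -6
D→E: (8)(3) − (1)(5) = 19
E→F: (1)(-5) − (-5)(3) = 10
F→G: (-5)(-2) − (-10)(-5) = -40
G→A: (-10)(7) − (0)(-2) = -70
Σ = -177
Area = |Σ|/2 = 88.5.

88.5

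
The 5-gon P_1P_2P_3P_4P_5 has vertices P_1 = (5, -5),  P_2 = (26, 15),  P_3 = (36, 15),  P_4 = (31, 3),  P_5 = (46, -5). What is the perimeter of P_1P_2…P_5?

|P_1P_2| = √((21)² + (20)²) = √841 = 29
|P_2P_3| = √((10)² + (0)²) = √100 = 10
|P_3P_4| = √((-5)² + (-12)²) = √169 = 13
|P_4P_5| = √((15)² + (-8)²) = √289 = 17
|P_5P_1| = √((-41)² + (0)²) = √1681 = 41
Perimeter = 29 + 10 + 13 + 17 + 41 = 110.

110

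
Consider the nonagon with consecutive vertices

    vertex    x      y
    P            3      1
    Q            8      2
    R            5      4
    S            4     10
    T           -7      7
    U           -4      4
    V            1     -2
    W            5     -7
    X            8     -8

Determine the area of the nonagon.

Apply Gauss's area formula: 2A = Σ (x_i·y_{i+1} − x_{i+1}·y_i), indices taken mod 9.
Cross-terms: -2, 22, 34, 98, 0, 4, 3, 16, 32  ⇒  Σ = 207
Area = |Σ|/2 = 103.5.

103.5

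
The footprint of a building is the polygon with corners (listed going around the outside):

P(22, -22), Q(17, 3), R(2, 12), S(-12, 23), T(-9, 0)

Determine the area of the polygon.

616.5

Apply the shoelace (surveyor's) formula: 2A = Σ (x_i·y_{i+1} − x_{i+1}·y_i), indices taken mod 5.
Σ = (440) + (198) + (190) + (207) + (198) = 1233
Area = |Σ|/2 = 616.5.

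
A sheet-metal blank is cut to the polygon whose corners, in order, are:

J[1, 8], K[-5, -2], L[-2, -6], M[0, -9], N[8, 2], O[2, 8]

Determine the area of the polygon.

111

Apply the surveyor's formula: 2A = Σ (x_i·y_{i+1} − x_{i+1}·y_i), indices taken mod 6.
J→K: (1)(-2) − (-5)(8) = 38
K→L: (-5)(-6) − (-2)(-2) = 26
L→M: (-2)(-9) − (0)(-6) = 18
M→N: (0)(2) − (8)(-9) = 72
N→O: (8)(8) − (2)(2) = 60
O→J: (2)(8) − (1)(8) = 8
Σ = 222
Area = |Σ|/2 = 111.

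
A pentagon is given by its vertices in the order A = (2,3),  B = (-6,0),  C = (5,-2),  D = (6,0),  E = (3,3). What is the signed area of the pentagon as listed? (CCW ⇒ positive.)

31.5

Apply the shoelace formula: 2A = Σ (x_i·y_{i+1} − x_{i+1}·y_i), indices taken mod 5.
Σ = (18) + (12) + (12) + (18) + (3) = 63
Signed area = Σ/2 = 31.5 (positive ⇒ counter-clockwise traversal).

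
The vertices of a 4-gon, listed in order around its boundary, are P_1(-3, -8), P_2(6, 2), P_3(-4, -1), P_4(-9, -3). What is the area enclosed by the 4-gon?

55

Apply the shoelace formula: 2A = Σ (x_i·y_{i+1} − x_{i+1}·y_i), indices taken mod 4.
P_1→P_2: (-3)(2) − (6)(-8) = 42
P_2→P_3: (6)(-1) − (-4)(2) = 2
P_3→P_4: (-4)(-3) − (-9)(-1) = 3
P_4→P_1: (-9)(-8) − (-3)(-3) = 63
Σ = 110
Area = |Σ|/2 = 55.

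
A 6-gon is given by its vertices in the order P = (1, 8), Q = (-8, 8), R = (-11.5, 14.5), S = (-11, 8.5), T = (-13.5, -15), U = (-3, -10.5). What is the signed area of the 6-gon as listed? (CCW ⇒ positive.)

236.375

Apply the shoelace (surveyor's) formula: 2A = Σ (x_i·y_{i+1} − x_{i+1}·y_i), indices taken mod 6.
P→Q: (1)(8) − (-8)(8) = 72
Q→R: (-8)(14.5) − (-11.5)(8) = -24
R→S: (-11.5)(8.5) − (-11)(14.5) = 61.75
S→T: (-11)(-15) − (-13.5)(8.5) = 279.75
T→U: (-13.5)(-10.5) − (-3)(-15) = 96.75
U→P: (-3)(8) − (1)(-10.5) = -13.5
Σ = 472.75
Signed area = Σ/2 = 236.375 (positive ⇒ counter-clockwise traversal).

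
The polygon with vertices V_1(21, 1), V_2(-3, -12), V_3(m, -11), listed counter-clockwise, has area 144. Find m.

21

The doubled signed area Σ (x_i y_{i+1} − x_{i+1} y_i) is linear in m.
With m=0 it equals 15; the coefficient of m is 13 (from the two edges through V_3).
So 13·m + 15 = 2·144 = 288 ⇒ m = 21.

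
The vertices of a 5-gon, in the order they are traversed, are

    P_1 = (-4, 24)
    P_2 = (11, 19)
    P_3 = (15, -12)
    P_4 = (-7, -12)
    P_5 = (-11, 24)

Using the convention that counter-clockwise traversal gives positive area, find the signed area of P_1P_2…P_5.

-744.5

Apply the shoelace formula: 2A = Σ (x_i·y_{i+1} − x_{i+1}·y_i), indices taken mod 5.
Cross-terms: -340, -417, -264, -300, -168  ⇒  Σ = -1489
Signed area = Σ/2 = -744.5 (negative ⇒ clockwise traversal).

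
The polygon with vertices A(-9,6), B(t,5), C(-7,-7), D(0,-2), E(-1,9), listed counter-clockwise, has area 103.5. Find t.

The doubled signed area Σ (x_i y_{i+1} − x_{i+1} y_i) is linear in t.
With t=0 it equals 77; the coefficient of t is -13 (from the two edges through B).
So -13·t + 77 = 2·103.5 = 207 ⇒ t = -10.

-10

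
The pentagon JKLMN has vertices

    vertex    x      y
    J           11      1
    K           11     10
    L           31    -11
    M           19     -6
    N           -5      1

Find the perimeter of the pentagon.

|JK| = √((0)² + (9)²) = √81 = 9
|KL| = √((20)² + (-21)²) = √841 = 29
|LM| = √((-12)² + (5)²) = √169 = 13
|MN| = √((-24)² + (7)²) = √625 = 25
|NJ| = √((16)² + (0)²) = √256 = 16
Perimeter = 9 + 29 + 13 + 25 + 16 = 92.

92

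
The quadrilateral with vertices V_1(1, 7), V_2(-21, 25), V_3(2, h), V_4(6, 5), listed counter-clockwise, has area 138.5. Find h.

-4

The doubled signed area Σ (x_i y_{i+1} − x_{i+1} y_i) is linear in h.
With h=0 it equals 169; the coefficient of h is -27 (from the two edges through V_3).
So -27·h + 169 = 2·138.5 = 277 ⇒ h = -4.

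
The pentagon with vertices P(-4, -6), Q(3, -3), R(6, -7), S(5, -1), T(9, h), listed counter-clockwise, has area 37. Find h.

The doubled signed area Σ (x_i y_{i+1} − x_{i+1} y_i) is linear in h.
With h=0 it equals 11; the coefficient of h is 9 (from the two edges through T).
So 9·h + 11 = 2·37 = 74 ⇒ h = 7.

7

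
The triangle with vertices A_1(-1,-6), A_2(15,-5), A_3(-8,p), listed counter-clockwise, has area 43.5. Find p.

-1

The doubled signed area Σ (x_i y_{i+1} − x_{i+1} y_i) is linear in p.
With p=0 it equals 103; the coefficient of p is 16 (from the two edges through A_3).
So 16·p + 103 = 2·43.5 = 87 ⇒ p = -1.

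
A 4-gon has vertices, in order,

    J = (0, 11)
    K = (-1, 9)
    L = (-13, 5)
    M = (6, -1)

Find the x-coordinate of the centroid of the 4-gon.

-266/129

Apply Gauss's area formula. First the cross-terms c_i = x_i·y_{i+1} − x_{i+1}·y_i:
  11, 112, -17, 66  ⇒  2A = 172, A = 86.
Then Σ (x_i + x_{i+1})·c_i = -1064, so x̄ = -1064 / (6·86) = -266/129.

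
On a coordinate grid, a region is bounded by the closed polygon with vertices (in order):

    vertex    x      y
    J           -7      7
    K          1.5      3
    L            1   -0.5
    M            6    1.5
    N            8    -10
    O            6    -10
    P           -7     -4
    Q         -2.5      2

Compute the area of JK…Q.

122.125

J→K: (-7)(3) − (1.5)(7) = -31.5
K→L: (1.5)(-0.5) − (1)(3) = -3.75
L→M: (1)(1.5) − (6)(-0.5) = 4.5
M→N: (6)(-10) − (8)(1.5) = -72
N→O: (8)(-10) − (6)(-10) = -20
O→P: (6)(-4) − (-7)(-10) = -94
P→Q: (-7)(2) − (-2.5)(-4) = -24
Q→J: (-2.5)(7) − (-7)(2) = -3.5
Σ = -244.25
Area = |Σ|/2 = 122.125.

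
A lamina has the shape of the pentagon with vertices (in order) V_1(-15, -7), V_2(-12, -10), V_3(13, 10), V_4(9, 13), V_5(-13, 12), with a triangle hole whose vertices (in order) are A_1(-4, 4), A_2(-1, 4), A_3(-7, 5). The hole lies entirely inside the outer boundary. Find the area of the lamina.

Outer boundary:
Apply the surveyor's formula: 2A = Σ (x_i·y_{i+1} − x_{i+1}·y_i), indices taken mod 5.
Σ = (66) + (10) + (79) + (277) + (271) = 703
Area = |Σ|/2 = 351.5.
Hole:
Apply the surveyor's formula: 2A = Σ (x_i·y_{i+1} − x_{i+1}·y_i), indices taken mod 3.
Cross-terms: -12, 23, -8  ⇒  Σ = 3
Area = |Σ|/2 = 1.5.
Net area = 351.5 − 1.5 = 350.

350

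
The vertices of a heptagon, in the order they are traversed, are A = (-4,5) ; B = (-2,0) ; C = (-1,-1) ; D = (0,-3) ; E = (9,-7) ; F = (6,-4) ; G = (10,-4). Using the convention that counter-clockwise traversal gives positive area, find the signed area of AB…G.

49

Cross-terms: 10, 2, 3, 27, 6, 16, 34  ⇒  Σ = 98
Signed area = Σ/2 = 49 (positive ⇒ counter-clockwise traversal).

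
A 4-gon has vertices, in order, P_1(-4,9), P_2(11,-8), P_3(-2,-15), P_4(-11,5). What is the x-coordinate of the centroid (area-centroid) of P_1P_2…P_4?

-227/251

Apply Gauss's area formula. First the cross-terms c_i = x_i·y_{i+1} − x_{i+1}·y_i:
  -67, -181, -175, -79  ⇒  2A = -502, A = -251.
Then Σ (x_i + x_{i+1})·c_i = 1362, so x̄ = 1362 / (6·(-251)) = -227/251.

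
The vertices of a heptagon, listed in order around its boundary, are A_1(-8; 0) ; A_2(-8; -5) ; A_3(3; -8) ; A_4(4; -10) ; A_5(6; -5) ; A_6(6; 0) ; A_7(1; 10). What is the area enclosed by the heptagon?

Apply Gauss's area formula: 2A = Σ (x_i·y_{i+1} − x_{i+1}·y_i), indices taken mod 7.
Σ = (40) + (79) + (2) + (40) + (30) + (60) + (80) = 331
Area = |Σ|/2 = 165.5.

165.5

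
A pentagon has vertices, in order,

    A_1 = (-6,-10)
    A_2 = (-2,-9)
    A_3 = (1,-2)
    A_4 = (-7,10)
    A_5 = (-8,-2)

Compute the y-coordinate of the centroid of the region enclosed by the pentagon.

Apply the shoelace (surveyor's) formula. First the cross-terms c_i = x_i·y_{i+1} − x_{i+1}·y_i:
  34, 13, -4, 94, 68  ⇒  2A = 205, A = 102.5.
Then Σ (y_i + y_{i+1})·c_i = -885, so ȳ = -885 / (6·102.5) = -59/41.

-59/41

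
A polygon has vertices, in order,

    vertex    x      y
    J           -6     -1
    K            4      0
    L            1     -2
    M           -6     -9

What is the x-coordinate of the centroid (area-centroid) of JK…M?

Apply Gauss's area formula. First the cross-terms c_i = x_i·y_{i+1} − x_{i+1}·y_i:
  4, -8, -21, -48  ⇒  2A = -73, A = -36.5.
Then Σ (x_i + x_{i+1})·c_i = 633, so x̄ = 633 / (6·(-36.5)) = -211/73.

-211/73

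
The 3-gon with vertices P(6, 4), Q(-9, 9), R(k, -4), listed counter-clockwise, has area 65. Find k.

4

The doubled signed area Σ (x_i y_{i+1} − x_{i+1} y_i) is linear in k.
With k=0 it equals 150; the coefficient of k is -5 (from the two edges through R).
So -5·k + 150 = 2·65 = 130 ⇒ k = 4.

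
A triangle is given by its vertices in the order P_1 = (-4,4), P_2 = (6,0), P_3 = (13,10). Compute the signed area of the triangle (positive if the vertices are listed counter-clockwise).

64

Σ = (-24) + (60) + (92) = 128
Signed area = Σ/2 = 64 (positive ⇒ counter-clockwise traversal).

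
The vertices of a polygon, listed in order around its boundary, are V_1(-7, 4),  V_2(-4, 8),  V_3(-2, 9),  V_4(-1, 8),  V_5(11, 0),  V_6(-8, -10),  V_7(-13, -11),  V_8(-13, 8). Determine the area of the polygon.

V_1→V_2: (-7)(8) − (-4)(4) = -40
V_2→V_3: (-4)(9) − (-2)(8) = -20
V_3→V_4: (-2)(8) − (-1)(9) = -7
V_4→V_5: (-1)(0) − (11)(8) = -88
V_5→V_6: (11)(-10) − (-8)(0) = -110
V_6→V_7: (-8)(-11) − (-13)(-10) = -42
V_7→V_8: (-13)(8) − (-13)(-11) = -247
V_8→V_1: (-13)(4) − (-7)(8) = 4
Σ = -550
Area = |Σ|/2 = 275.

275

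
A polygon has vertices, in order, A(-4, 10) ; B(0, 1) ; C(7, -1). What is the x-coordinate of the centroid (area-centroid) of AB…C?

1

Apply the surveyor's formula. First the cross-terms c_i = x_i·y_{i+1} − x_{i+1}·y_i:
  -4, -7, 66  ⇒  2A = 55, A = 27.5.
Then Σ (x_i + x_{i+1})·c_i = 165, so x̄ = 165 / (6·27.5) = 1.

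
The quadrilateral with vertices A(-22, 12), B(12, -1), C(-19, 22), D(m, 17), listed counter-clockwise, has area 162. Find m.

The doubled signed area Σ (x_i y_{i+1} − x_{i+1} y_i) is linear in m.
With m=0 it equals 174; the coefficient of m is -10 (from the two edges through D).
So -10·m + 174 = 2·162 = 324 ⇒ m = -15.

-15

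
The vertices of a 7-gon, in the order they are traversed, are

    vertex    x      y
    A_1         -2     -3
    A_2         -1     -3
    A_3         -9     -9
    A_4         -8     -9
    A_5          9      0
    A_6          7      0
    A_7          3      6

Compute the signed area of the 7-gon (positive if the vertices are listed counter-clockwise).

Apply Gauss's area formula: 2A = Σ (x_i·y_{i+1} − x_{i+1}·y_i), indices taken mod 7.
Σ = (3) + (-18) + (9) + (81) + (0) + (42) + (3) = 120
Signed area = Σ/2 = 60 (positive ⇒ counter-clockwise traversal).

60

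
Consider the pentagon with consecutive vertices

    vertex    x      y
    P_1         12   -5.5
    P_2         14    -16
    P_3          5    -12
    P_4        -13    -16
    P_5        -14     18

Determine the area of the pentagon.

Apply the shoelace formula: 2A = Σ (x_i·y_{i+1} − x_{i+1}·y_i), indices taken mod 5.
Σ = (-115) + (-88) + (-236) + (-458) + (-139) = -1036
Area = |Σ|/2 = 518.

518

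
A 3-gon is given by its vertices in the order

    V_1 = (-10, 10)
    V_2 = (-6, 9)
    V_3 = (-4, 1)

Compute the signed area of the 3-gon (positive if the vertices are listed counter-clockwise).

-15

Apply the surveyor's formula: 2A = Σ (x_i·y_{i+1} − x_{i+1}·y_i), indices taken mod 3.
V_1→V_2: (-10)(9) − (-6)(10) = -30
V_2→V_3: (-6)(1) − (-4)(9) = 30
V_3→V_1: (-4)(10) − (-10)(1) = -30
Σ = -30
Signed area = Σ/2 = -15 (negative ⇒ clockwise traversal).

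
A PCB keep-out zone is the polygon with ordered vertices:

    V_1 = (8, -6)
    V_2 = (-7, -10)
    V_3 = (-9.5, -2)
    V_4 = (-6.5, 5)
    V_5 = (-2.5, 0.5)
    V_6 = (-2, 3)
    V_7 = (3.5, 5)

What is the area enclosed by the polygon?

171.125

Apply the shoelace (surveyor's) formula: 2A = Σ (x_i·y_{i+1} − x_{i+1}·y_i), indices taken mod 7.
Cross-terms: -122, -81, -60.5, 9.25, -6.5, -20.5, -61  ⇒  Σ = -342.25
Area = |Σ|/2 = 171.125.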